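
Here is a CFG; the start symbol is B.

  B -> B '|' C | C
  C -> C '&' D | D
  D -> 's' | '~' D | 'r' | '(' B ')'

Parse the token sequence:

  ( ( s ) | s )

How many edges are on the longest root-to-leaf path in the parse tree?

10

[B [C [D ( [B [B [C [D ( [B [C [D s]]] )]]] | [C [D s]]] )]]]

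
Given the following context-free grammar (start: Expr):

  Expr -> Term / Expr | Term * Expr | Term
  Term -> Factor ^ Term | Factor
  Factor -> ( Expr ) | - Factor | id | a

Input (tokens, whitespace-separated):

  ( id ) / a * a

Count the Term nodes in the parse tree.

[Expr [Term [Factor ( [Expr [Term [Factor id]]] )]] / [Expr [Term [Factor a]] * [Expr [Term [Factor a]]]]]

4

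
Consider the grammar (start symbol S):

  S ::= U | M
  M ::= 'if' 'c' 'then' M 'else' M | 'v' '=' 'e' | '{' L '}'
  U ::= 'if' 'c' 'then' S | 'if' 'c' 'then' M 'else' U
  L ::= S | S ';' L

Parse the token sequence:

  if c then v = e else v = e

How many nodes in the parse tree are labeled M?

[S [M if c then [M v = e] else [M v = e]]]

3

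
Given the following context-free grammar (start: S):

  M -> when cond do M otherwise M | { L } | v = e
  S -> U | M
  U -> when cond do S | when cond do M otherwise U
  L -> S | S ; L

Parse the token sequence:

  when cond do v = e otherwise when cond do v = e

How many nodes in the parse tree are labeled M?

2

[S [U when cond do [M v = e] otherwise [U when cond do [S [M v = e]]]]]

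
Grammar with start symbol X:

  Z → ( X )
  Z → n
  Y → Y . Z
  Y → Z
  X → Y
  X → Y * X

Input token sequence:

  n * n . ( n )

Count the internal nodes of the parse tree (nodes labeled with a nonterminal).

11

[X [Y [Z n]] * [X [Y [Y [Z n]] . [Z ( [X [Y [Z n]]] )]]]]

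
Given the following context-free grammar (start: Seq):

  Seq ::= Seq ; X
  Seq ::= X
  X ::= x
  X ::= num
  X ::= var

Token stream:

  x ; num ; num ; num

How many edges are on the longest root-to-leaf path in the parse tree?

[Seq [Seq [Seq [Seq [X x]] ; [X num]] ; [X num]] ; [X num]]

5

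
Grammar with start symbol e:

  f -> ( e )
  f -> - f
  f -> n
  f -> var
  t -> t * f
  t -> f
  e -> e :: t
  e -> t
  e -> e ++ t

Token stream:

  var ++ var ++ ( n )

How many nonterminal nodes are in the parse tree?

12

[e [e [e [t [f var]]] ++ [t [f var]]] ++ [t [f ( [e [t [f n]]] )]]]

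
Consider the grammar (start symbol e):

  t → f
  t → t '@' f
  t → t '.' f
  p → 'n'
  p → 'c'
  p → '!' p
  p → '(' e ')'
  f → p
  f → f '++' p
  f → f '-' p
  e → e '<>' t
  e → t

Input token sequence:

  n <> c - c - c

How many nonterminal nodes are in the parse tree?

[e [e [t [f [p n]]]] <> [t [f [f [f [p c]] - [p c]] - [p c]]]]

12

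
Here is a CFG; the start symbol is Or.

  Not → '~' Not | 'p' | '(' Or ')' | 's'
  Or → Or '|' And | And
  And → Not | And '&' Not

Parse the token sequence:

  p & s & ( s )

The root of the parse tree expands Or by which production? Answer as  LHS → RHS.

Or → And

[Or [And [And [And [Not p]] & [Not s]] & [Not ( [Or [And [Not s]]] )]]]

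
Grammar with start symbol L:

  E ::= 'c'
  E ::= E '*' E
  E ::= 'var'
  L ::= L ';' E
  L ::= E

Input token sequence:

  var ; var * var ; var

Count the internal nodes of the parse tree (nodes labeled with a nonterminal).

[L [L [L [E var]] ; [E [E var] * [E var]]] ; [E var]]

8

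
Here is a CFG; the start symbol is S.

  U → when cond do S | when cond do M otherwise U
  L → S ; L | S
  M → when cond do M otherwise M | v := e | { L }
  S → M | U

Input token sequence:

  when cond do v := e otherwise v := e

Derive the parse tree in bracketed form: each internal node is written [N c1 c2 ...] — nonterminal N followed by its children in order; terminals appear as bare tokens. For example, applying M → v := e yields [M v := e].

[S [M when cond do [M v := e] otherwise [M v := e]]]

S
M
when cond do M otherwise M
when cond do v := e otherwise M
when cond do v := e otherwise v := e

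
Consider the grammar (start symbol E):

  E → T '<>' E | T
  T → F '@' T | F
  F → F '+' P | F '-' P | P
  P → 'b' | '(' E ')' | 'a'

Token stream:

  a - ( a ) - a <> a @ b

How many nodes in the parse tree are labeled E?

3

[E [T [F [F [F [P a]] - [P ( [E [T [F [P a]]]] )]] - [P a]]] <> [E [T [F [P a]] @ [T [F [P b]]]]]]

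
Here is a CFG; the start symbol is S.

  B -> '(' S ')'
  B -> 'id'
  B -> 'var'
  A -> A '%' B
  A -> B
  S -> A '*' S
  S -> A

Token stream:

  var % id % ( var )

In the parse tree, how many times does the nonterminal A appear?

4

[S [A [A [A [B var]] % [B id]] % [B ( [S [A [B var]]] )]]]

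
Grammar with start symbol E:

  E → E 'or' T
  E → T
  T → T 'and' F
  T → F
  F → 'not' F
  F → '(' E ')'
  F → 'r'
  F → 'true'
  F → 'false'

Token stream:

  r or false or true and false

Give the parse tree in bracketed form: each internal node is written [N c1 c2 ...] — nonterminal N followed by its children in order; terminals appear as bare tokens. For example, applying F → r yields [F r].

[E [E [E [T [F r]]] or [T [F false]]] or [T [T [F true]] and [F false]]]

E
E or T
E or T or T
T or T or T
F or T or T
r or T or T
r or F or T
r or false or T
r or false or T and F
r or false or F and F
r or false or true and F
r or false or true and false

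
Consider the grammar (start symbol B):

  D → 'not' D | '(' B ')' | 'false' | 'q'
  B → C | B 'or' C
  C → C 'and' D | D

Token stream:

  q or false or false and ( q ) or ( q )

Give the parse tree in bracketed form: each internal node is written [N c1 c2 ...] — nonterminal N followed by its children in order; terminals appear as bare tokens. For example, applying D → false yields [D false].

B
B or C
B or C or C
B or C or C or C
C or C or C or C
D or C or C or C
q or C or C or C
q or D or C or C
q or false or C or C
q or false or C and D or C
q or false or D and D or C
q or false or false and D or C
q or false or false and ( B ) or C
q or false or false and ( C ) or C
q or false or false and ( D ) or C
q or false or false and ( q ) or C
q or false or false and ( q ) or D
q or false or false and ( q ) or ( B )
q or false or false and ( q ) or ( C )
q or false or false and ( q ) or ( D )
q or false or false and ( q ) or ( q )

[B [B [B [B [C [D q]]] or [C [D false]]] or [C [C [D false]] and [D ( [B [C [D q]]] )]]] or [C [D ( [B [C [D q]]] )]]]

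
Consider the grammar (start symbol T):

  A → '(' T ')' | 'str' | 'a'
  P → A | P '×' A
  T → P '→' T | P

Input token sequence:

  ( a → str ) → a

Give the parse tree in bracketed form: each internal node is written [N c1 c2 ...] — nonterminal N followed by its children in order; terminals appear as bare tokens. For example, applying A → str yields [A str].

T
P → T
A → T
( T ) → T
( P → T ) → T
( A → T ) → T
( a → T ) → T
( a → P ) → T
( a → A ) → T
( a → str ) → T
( a → str ) → P
( a → str ) → A
( a → str ) → a

[T [P [A ( [T [P [A a]] → [T [P [A str]]]] )]] → [T [P [A a]]]]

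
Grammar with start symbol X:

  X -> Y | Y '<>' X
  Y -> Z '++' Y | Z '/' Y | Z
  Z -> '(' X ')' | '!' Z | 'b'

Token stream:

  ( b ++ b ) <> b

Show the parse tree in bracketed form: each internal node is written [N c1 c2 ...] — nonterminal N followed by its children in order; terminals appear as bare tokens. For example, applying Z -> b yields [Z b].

[X [Y [Z ( [X [Y [Z b] ++ [Y [Z b]]]] )]] <> [X [Y [Z b]]]]

X
Y <> X
Z <> X
( X ) <> X
( Y ) <> X
( Z ++ Y ) <> X
( b ++ Y ) <> X
( b ++ Z ) <> X
( b ++ b ) <> X
( b ++ b ) <> Y
( b ++ b ) <> Z
( b ++ b ) <> b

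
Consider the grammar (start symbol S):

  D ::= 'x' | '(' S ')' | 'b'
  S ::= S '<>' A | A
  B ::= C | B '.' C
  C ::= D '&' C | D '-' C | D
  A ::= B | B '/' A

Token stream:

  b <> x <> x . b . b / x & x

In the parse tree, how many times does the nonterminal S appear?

3

[S [S [S [A [B [C [D b]]]]] <> [A [B [C [D x]]]]] <> [A [B [B [B [C [D x]]] . [C [D b]]] . [C [D b]]] / [A [B [C [D x] & [C [D x]]]]]]]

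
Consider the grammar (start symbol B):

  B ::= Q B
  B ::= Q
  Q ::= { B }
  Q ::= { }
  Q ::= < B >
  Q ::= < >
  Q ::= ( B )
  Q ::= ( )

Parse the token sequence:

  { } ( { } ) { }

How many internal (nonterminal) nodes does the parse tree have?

8

[B [Q { }] [B [Q ( [B [Q { }]] )] [B [Q { }]]]]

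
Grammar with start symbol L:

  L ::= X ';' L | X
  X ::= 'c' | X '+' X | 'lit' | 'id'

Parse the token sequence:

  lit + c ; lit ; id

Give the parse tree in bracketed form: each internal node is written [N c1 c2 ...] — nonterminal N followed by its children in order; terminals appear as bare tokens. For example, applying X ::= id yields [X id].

[L [X [X lit] + [X c]] ; [L [X lit] ; [L [X id]]]]

L
X ; L
X + X ; L
lit + X ; L
lit + c ; L
lit + c ; X ; L
lit + c ; lit ; L
lit + c ; lit ; X
lit + c ; lit ; id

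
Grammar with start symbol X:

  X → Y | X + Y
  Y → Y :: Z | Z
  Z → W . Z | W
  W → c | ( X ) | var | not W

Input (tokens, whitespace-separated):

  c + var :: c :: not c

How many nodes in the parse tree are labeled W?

5

[X [X [Y [Z [W c]]]] + [Y [Y [Y [Z [W var]]] :: [Z [W c]]] :: [Z [W not [W c]]]]]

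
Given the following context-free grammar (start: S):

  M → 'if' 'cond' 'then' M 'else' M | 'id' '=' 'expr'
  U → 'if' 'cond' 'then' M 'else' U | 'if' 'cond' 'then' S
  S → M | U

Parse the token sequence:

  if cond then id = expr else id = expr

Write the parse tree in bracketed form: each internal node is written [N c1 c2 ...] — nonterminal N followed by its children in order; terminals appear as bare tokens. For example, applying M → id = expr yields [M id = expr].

S
M
if cond then M else M
if cond then id = expr else M
if cond then id = expr else id = expr

[S [M if cond then [M id = expr] else [M id = expr]]]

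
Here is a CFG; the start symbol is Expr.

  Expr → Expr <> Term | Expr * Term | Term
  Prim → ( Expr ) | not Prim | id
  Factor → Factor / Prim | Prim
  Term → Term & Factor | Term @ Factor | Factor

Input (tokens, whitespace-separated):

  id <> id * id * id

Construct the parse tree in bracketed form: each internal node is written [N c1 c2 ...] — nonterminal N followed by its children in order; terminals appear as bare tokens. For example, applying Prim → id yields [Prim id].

[Expr [Expr [Expr [Expr [Term [Factor [Prim id]]]] <> [Term [Factor [Prim id]]]] * [Term [Factor [Prim id]]]] * [Term [Factor [Prim id]]]]

Expr
Expr * Term
Expr * Term * Term
Expr <> Term * Term * Term
Term <> Term * Term * Term
Factor <> Term * Term * Term
Prim <> Term * Term * Term
id <> Term * Term * Term
id <> Factor * Term * Term
id <> Prim * Term * Term
id <> id * Term * Term
id <> id * Factor * Term
id <> id * Prim * Term
id <> id * id * Term
id <> id * id * Factor
id <> id * id * Prim
id <> id * id * id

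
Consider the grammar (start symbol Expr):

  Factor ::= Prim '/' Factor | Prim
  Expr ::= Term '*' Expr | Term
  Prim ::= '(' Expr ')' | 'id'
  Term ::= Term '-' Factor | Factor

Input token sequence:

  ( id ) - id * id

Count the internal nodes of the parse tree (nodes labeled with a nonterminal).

[Expr [Term [Term [Factor [Prim ( [Expr [Term [Factor [Prim id]]]] )]]] - [Factor [Prim id]]] * [Expr [Term [Factor [Prim id]]]]]

15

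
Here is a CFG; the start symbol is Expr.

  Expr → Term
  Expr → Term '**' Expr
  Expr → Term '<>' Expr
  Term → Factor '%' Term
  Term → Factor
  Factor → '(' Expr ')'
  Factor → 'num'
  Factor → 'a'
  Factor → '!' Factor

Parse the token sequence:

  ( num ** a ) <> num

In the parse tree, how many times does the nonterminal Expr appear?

[Expr [Term [Factor ( [Expr [Term [Factor num]] ** [Expr [Term [Factor a]]]] )]] <> [Expr [Term [Factor num]]]]

4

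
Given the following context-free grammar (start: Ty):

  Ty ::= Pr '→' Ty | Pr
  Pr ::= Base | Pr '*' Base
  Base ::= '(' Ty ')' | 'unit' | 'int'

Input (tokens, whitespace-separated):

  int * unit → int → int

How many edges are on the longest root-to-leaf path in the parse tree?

[Ty [Pr [Pr [Base int]] * [Base unit]] → [Ty [Pr [Base int]] → [Ty [Pr [Base int]]]]]

5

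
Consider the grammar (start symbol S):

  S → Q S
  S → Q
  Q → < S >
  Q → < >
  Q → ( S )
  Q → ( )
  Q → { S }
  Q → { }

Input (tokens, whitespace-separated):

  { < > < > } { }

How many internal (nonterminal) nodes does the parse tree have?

[S [Q { [S [Q < >] [S [Q < >]]] }] [S [Q { }]]]

8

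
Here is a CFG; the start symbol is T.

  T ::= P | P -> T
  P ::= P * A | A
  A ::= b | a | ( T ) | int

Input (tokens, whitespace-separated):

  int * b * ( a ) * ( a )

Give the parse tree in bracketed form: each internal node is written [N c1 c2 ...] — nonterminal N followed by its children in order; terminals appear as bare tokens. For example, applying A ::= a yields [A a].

[T [P [P [P [P [A int]] * [A b]] * [A ( [T [P [A a]]] )]] * [A ( [T [P [A a]]] )]]]

T
P
P * A
P * A * A
P * A * A * A
A * A * A * A
int * A * A * A
int * b * A * A
int * b * ( T ) * A
int * b * ( P ) * A
int * b * ( A ) * A
int * b * ( a ) * A
int * b * ( a ) * ( T )
int * b * ( a ) * ( P )
int * b * ( a ) * ( A )
int * b * ( a ) * ( a )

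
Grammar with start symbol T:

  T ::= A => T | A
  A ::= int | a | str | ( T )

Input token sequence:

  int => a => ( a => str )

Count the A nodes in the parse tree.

[T [A int] => [T [A a] => [T [A ( [T [A a] => [T [A str]]] )]]]]

5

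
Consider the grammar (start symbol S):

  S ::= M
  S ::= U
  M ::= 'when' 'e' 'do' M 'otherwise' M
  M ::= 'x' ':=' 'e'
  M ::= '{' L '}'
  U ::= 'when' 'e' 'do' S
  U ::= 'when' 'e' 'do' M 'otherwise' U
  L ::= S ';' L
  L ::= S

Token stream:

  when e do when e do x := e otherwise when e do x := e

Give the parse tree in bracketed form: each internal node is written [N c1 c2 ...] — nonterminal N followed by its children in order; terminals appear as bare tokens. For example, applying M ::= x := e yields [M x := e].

S
U
when e do S
when e do U
when e do when e do M otherwise U
when e do when e do x := e otherwise U
when e do when e do x := e otherwise when e do S
when e do when e do x := e otherwise when e do M
when e do when e do x := e otherwise when e do x := e

[S [U when e do [S [U when e do [M x := e] otherwise [U when e do [S [M x := e]]]]]]]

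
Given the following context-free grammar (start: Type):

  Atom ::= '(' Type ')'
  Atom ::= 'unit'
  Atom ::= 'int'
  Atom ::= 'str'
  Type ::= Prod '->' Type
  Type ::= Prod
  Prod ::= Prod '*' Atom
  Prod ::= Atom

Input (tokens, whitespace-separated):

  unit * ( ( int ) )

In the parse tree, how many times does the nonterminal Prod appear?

4

[Type [Prod [Prod [Atom unit]] * [Atom ( [Type [Prod [Atom ( [Type [Prod [Atom int]]] )]]] )]]]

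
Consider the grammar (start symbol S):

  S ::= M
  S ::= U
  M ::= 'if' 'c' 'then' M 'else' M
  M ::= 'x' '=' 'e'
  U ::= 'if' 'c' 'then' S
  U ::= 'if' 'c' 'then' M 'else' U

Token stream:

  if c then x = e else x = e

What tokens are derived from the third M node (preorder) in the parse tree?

x = e

[S [M if c then [M x = e] else [M x = e]]]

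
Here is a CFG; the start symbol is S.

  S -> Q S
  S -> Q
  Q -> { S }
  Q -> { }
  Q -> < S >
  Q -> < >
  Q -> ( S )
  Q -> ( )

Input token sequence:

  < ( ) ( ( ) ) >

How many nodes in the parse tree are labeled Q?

4

[S [Q < [S [Q ( )] [S [Q ( [S [Q ( )]] )]]] >]]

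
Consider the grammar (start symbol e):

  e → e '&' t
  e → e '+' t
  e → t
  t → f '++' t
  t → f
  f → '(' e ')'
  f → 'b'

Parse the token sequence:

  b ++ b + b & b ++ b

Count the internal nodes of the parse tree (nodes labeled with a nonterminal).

13

[e [e [e [t [f b] ++ [t [f b]]]] + [t [f b]]] & [t [f b] ++ [t [f b]]]]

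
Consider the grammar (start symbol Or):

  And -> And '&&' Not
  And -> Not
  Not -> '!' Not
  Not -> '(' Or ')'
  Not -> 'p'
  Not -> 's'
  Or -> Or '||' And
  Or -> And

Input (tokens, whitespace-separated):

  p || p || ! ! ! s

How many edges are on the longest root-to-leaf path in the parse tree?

[Or [Or [Or [And [Not p]]] || [And [Not p]]] || [And [Not ! [Not ! [Not ! [Not s]]]]]]

6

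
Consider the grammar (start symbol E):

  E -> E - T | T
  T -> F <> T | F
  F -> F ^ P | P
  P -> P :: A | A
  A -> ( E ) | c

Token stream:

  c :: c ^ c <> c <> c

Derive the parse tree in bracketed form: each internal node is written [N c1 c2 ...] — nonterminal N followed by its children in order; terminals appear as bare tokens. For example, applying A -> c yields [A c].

[E [T [F [F [P [P [A c]] :: [A c]]] ^ [P [A c]]] <> [T [F [P [A c]]] <> [T [F [P [A c]]]]]]]

E
T
F <> T
F ^ P <> T
P ^ P <> T
P :: A ^ P <> T
A :: A ^ P <> T
c :: A ^ P <> T
c :: c ^ P <> T
c :: c ^ A <> T
c :: c ^ c <> T
c :: c ^ c <> F <> T
c :: c ^ c <> P <> T
c :: c ^ c <> A <> T
c :: c ^ c <> c <> T
c :: c ^ c <> c <> F
c :: c ^ c <> c <> P
c :: c ^ c <> c <> A
c :: c ^ c <> c <> c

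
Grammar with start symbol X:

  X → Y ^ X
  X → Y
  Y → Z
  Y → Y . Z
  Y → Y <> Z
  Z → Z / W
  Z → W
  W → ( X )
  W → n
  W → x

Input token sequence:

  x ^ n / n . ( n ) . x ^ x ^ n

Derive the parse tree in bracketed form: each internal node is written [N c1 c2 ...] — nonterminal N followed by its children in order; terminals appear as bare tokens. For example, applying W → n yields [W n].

[X [Y [Z [W x]]] ^ [X [Y [Y [Y [Z [Z [W n]] / [W n]]] . [Z [W ( [X [Y [Z [W n]]]] )]]] . [Z [W x]]] ^ [X [Y [Z [W x]]] ^ [X [Y [Z [W n]]]]]]]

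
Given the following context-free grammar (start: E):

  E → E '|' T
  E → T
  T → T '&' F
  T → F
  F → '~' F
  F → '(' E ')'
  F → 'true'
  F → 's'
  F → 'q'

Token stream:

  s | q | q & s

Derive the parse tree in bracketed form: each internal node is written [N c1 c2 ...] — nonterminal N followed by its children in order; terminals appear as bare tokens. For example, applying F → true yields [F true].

[E [E [E [T [F s]]] | [T [F q]]] | [T [T [F q]] & [F s]]]

E
E | T
E | T | T
T | T | T
F | T | T
s | T | T
s | F | T
s | q | T
s | q | T & F
s | q | F & F
s | q | q & F
s | q | q & s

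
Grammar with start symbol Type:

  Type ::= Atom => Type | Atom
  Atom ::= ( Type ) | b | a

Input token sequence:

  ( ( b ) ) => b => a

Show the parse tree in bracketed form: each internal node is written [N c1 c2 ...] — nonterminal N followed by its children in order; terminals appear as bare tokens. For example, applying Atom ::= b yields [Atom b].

[Type [Atom ( [Type [Atom ( [Type [Atom b]] )]] )] => [Type [Atom b] => [Type [Atom a]]]]

Type
Atom => Type
( Type ) => Type
( Atom ) => Type
( ( Type ) ) => Type
( ( Atom ) ) => Type
( ( b ) ) => Type
( ( b ) ) => Atom => Type
( ( b ) ) => b => Type
( ( b ) ) => b => Atom
( ( b ) ) => b => a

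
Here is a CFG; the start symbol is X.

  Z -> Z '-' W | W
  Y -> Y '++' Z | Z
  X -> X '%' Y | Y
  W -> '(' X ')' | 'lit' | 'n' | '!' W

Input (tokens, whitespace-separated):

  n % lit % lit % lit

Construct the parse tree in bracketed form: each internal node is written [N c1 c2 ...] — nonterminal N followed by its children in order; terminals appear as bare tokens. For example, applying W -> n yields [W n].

X
X % Y
X % Y % Y
X % Y % Y % Y
Y % Y % Y % Y
Z % Y % Y % Y
W % Y % Y % Y
n % Y % Y % Y
n % Z % Y % Y
n % W % Y % Y
n % lit % Y % Y
n % lit % Z % Y
n % lit % W % Y
n % lit % lit % Y
n % lit % lit % Z
n % lit % lit % W
n % lit % lit % lit

[X [X [X [X [Y [Z [W n]]]] % [Y [Z [W lit]]]] % [Y [Z [W lit]]]] % [Y [Z [W lit]]]]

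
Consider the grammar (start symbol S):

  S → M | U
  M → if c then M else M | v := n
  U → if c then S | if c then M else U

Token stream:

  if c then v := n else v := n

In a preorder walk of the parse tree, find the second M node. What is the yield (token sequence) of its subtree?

v := n

[S [M if c then [M v := n] else [M v := n]]]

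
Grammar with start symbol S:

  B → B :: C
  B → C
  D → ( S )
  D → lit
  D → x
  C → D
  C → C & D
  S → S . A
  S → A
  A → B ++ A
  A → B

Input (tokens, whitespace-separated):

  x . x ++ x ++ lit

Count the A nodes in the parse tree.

[S [S [A [B [C [D x]]]]] . [A [B [C [D x]]] ++ [A [B [C [D x]]] ++ [A [B [C [D lit]]]]]]]

4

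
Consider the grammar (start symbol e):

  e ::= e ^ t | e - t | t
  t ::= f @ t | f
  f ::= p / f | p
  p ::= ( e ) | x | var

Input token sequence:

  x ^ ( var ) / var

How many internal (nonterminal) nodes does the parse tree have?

14

[e [e [t [f [p x]]]] ^ [t [f [p ( [e [t [f [p var]]]] )] / [f [p var]]]]]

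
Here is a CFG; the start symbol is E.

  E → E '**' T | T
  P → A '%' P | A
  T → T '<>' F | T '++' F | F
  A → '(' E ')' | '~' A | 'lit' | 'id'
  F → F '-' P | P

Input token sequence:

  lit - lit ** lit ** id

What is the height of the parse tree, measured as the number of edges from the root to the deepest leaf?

[E [E [E [T [F [F [P [A lit]]] - [P [A lit]]]]] ** [T [F [P [A lit]]]]] ** [T [F [P [A id]]]]]

8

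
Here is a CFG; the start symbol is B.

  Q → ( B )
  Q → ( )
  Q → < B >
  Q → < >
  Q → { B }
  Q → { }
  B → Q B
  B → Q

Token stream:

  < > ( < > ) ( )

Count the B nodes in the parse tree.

[B [Q < >] [B [Q ( [B [Q < >]] )] [B [Q ( )]]]]

4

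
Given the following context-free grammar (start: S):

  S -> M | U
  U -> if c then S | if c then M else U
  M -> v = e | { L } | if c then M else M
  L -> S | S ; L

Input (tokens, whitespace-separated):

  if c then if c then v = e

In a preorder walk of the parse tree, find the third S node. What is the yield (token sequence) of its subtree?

[S [U if c then [S [U if c then [S [M v = e]]]]]]

v = e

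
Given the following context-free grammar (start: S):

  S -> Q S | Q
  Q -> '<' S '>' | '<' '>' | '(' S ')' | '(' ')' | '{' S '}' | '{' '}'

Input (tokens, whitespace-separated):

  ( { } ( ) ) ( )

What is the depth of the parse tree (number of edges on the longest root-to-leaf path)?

5

[S [Q ( [S [Q { }] [S [Q ( )]]] )] [S [Q ( )]]]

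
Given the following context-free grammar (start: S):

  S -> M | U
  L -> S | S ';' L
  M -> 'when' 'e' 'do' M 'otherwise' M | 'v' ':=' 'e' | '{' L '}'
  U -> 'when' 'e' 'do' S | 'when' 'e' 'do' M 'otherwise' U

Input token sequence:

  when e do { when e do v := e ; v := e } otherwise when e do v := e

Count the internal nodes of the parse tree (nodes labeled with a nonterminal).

14

[S [U when e do [M { [L [S [U when e do [S [M v := e]]]] ; [L [S [M v := e]]]] }] otherwise [U when e do [S [M v := e]]]]]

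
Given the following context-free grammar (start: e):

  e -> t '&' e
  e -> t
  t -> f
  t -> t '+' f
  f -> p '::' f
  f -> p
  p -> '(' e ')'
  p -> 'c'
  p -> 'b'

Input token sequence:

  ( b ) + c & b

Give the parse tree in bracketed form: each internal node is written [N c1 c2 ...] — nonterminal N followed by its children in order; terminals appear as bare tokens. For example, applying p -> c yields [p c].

[e [t [t [f [p ( [e [t [f [p b]]]] )]]] + [f [p c]]] & [e [t [f [p b]]]]]

e
t & e
t + f & e
f + f & e
p + f & e
( e ) + f & e
( t ) + f & e
( f ) + f & e
( p ) + f & e
( b ) + f & e
( b ) + p & e
( b ) + c & e
( b ) + c & t
( b ) + c & f
( b ) + c & p
( b ) + c & b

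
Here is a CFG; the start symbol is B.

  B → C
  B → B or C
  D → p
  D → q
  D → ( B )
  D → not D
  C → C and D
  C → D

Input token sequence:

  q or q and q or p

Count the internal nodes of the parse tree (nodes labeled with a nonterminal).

11

[B [B [B [C [D q]]] or [C [C [D q]] and [D q]]] or [C [D p]]]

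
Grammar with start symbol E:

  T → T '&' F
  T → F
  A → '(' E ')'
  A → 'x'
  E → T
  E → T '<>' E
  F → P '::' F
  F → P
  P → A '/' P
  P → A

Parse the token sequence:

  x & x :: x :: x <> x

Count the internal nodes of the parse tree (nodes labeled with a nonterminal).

20

[E [T [T [F [P [A x]]]] & [F [P [A x]] :: [F [P [A x]] :: [F [P [A x]]]]]] <> [E [T [F [P [A x]]]]]]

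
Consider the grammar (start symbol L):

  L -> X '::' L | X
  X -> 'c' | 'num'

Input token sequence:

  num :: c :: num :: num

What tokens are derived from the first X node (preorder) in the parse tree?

[L [X num] :: [L [X c] :: [L [X num] :: [L [X num]]]]]

num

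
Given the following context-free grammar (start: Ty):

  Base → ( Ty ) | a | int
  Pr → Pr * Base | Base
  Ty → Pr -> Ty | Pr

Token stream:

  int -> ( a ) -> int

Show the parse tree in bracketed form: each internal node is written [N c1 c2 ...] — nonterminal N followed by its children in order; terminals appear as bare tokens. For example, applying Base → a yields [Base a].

Ty
Pr -> Ty
Base -> Ty
int -> Ty
int -> Pr -> Ty
int -> Base -> Ty
int -> ( Ty ) -> Ty
int -> ( Pr ) -> Ty
int -> ( Base ) -> Ty
int -> ( a ) -> Ty
int -> ( a ) -> Pr
int -> ( a ) -> Base
int -> ( a ) -> int

[Ty [Pr [Base int]] -> [Ty [Pr [Base ( [Ty [Pr [Base a]]] )]] -> [Ty [Pr [Base int]]]]]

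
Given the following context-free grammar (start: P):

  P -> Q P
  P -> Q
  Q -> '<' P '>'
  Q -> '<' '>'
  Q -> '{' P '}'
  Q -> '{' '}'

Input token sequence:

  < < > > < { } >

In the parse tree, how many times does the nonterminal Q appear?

[P [Q < [P [Q < >]] >] [P [Q < [P [Q { }]] >]]]

4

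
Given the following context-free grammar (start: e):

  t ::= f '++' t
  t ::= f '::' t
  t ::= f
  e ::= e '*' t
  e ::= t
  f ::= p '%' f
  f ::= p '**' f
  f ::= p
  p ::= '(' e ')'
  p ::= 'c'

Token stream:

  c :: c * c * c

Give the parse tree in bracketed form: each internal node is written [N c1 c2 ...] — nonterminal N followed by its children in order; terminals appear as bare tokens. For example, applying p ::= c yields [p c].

e
e * t
e * t * t
t * t * t
f :: t * t * t
p :: t * t * t
c :: t * t * t
c :: f * t * t
c :: p * t * t
c :: c * t * t
c :: c * f * t
c :: c * p * t
c :: c * c * t
c :: c * c * f
c :: c * c * p
c :: c * c * c

[e [e [e [t [f [p c]] :: [t [f [p c]]]]] * [t [f [p c]]]] * [t [f [p c]]]]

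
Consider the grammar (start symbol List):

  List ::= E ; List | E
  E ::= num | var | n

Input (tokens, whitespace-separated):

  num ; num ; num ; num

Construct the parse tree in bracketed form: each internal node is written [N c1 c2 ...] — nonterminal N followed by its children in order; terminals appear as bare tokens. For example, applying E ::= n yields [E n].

List
E ; List
num ; List
num ; E ; List
num ; num ; List
num ; num ; E ; List
num ; num ; num ; List
num ; num ; num ; E
num ; num ; num ; num

[List [E num] ; [List [E num] ; [List [E num] ; [List [E num]]]]]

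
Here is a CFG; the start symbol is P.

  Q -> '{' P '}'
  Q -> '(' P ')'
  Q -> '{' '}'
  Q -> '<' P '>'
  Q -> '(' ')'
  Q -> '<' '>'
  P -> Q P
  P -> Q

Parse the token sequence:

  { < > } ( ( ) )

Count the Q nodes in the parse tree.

[P [Q { [P [Q < >]] }] [P [Q ( [P [Q ( )]] )]]]

4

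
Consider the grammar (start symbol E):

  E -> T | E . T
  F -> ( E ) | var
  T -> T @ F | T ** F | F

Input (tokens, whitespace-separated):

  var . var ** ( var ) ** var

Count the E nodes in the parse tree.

[E [E [T [F var]]] . [T [T [T [F var]] ** [F ( [E [T [F var]]] )]] ** [F var]]]

3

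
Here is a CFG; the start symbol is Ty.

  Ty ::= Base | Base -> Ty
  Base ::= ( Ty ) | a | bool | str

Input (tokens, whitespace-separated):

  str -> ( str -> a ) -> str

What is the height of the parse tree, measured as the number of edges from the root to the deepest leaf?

[Ty [Base str] -> [Ty [Base ( [Ty [Base str] -> [Ty [Base a]]] )] -> [Ty [Base str]]]]

6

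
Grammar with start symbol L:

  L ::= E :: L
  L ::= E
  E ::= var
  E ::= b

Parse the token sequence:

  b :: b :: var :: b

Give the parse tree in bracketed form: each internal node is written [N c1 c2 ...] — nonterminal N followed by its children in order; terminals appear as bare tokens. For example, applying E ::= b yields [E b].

L
E :: L
b :: L
b :: E :: L
b :: b :: L
b :: b :: E :: L
b :: b :: var :: L
b :: b :: var :: E
b :: b :: var :: b

[L [E b] :: [L [E b] :: [L [E var] :: [L [E b]]]]]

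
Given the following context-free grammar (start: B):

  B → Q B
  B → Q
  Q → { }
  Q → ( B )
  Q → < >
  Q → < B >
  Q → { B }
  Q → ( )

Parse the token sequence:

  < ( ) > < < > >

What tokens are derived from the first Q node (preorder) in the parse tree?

[B [Q < [B [Q ( )]] >] [B [Q < [B [Q < >]] >]]]

< ( ) >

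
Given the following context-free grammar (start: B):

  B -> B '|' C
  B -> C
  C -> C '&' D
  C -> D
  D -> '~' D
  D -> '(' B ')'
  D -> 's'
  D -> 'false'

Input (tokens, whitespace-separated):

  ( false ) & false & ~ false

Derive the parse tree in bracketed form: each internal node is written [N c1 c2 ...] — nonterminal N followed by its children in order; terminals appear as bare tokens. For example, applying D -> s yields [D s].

B
C
C & D
C & D & D
D & D & D
( B ) & D & D
( C ) & D & D
( D ) & D & D
( false ) & D & D
( false ) & false & D
( false ) & false & ~ D
( false ) & false & ~ false

[B [C [C [C [D ( [B [C [D false]]] )]] & [D false]] & [D ~ [D false]]]]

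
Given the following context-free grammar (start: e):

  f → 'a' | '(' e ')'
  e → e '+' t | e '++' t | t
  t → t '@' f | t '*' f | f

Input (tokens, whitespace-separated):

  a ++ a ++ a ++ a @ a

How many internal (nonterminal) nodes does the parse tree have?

[e [e [e [e [t [f a]]] ++ [t [f a]]] ++ [t [f a]]] ++ [t [t [f a]] @ [f a]]]

14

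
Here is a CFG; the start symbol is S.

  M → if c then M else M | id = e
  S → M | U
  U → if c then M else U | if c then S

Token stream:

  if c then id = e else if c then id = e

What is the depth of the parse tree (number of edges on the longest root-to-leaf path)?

5

[S [U if c then [M id = e] else [U if c then [S [M id = e]]]]]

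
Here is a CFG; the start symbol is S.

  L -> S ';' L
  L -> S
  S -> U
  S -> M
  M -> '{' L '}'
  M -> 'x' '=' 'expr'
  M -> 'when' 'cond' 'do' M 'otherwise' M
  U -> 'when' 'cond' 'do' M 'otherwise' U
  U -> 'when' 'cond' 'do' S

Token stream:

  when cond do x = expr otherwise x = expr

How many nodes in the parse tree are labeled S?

1

[S [M when cond do [M x = expr] otherwise [M x = expr]]]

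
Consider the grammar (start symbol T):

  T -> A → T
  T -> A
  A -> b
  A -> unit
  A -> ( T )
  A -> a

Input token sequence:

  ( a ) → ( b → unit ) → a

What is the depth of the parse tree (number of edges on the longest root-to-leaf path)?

[T [A ( [T [A a]] )] → [T [A ( [T [A b] → [T [A unit]]] )] → [T [A a]]]]

6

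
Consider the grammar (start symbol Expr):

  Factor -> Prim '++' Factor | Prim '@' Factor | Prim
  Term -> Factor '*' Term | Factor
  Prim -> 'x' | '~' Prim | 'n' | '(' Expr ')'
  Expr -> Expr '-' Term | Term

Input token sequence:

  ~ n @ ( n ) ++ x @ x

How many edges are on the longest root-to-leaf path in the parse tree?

9

[Expr [Term [Factor [Prim ~ [Prim n]] @ [Factor [Prim ( [Expr [Term [Factor [Prim n]]]] )] ++ [Factor [Prim x] @ [Factor [Prim x]]]]]]]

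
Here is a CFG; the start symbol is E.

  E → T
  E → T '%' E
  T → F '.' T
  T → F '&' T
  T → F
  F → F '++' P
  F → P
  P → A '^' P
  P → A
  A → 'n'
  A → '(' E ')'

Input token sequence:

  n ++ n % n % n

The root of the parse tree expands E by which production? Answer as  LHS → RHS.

E → T '%' E

[E [T [F [F [P [A n]]] ++ [P [A n]]]] % [E [T [F [P [A n]]]] % [E [T [F [P [A n]]]]]]]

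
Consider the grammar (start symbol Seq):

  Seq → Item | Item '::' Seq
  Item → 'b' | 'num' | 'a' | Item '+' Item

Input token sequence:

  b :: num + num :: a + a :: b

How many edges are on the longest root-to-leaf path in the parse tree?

5

[Seq [Item b] :: [Seq [Item [Item num] + [Item num]] :: [Seq [Item [Item a] + [Item a]] :: [Seq [Item b]]]]]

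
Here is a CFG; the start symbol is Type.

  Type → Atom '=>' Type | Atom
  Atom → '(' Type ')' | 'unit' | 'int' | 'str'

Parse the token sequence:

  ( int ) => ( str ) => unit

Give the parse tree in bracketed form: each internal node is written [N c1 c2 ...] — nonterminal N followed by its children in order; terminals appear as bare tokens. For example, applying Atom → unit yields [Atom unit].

Type
Atom => Type
( Type ) => Type
( Atom ) => Type
( int ) => Type
( int ) => Atom => Type
( int ) => ( Type ) => Type
( int ) => ( Atom ) => Type
( int ) => ( str ) => Type
( int ) => ( str ) => Atom
( int ) => ( str ) => unit

[Type [Atom ( [Type [Atom int]] )] => [Type [Atom ( [Type [Atom str]] )] => [Type [Atom unit]]]]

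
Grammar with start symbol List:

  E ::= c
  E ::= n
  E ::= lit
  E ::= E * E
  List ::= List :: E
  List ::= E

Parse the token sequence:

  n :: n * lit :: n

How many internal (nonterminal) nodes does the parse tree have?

8

[List [List [List [E n]] :: [E [E n] * [E lit]]] :: [E n]]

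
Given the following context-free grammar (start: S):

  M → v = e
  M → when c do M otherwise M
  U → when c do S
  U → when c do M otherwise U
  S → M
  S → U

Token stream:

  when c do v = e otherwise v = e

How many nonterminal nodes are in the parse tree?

4

[S [M when c do [M v = e] otherwise [M v = e]]]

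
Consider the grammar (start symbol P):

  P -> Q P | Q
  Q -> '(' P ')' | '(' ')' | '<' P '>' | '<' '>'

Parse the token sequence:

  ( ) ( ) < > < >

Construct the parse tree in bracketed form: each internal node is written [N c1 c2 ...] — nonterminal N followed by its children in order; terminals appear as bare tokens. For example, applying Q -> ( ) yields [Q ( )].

[P [Q ( )] [P [Q ( )] [P [Q < >] [P [Q < >]]]]]

P
Q P
( ) P
( ) Q P
( ) ( ) P
( ) ( ) Q P
( ) ( ) < > P
( ) ( ) < > Q
( ) ( ) < > < >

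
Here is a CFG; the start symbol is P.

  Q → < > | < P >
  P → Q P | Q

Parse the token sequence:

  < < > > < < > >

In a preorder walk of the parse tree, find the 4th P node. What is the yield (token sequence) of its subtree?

[P [Q < [P [Q < >]] >] [P [Q < [P [Q < >]] >]]]

< >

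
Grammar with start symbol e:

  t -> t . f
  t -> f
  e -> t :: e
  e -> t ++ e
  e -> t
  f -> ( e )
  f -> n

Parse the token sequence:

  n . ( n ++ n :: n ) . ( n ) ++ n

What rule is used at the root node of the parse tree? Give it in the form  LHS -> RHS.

e -> t ++ e

[e [t [t [t [f n]] . [f ( [e [t [f n]] ++ [e [t [f n]] :: [e [t [f n]]]]] )]] . [f ( [e [t [f n]]] )]] ++ [e [t [f n]]]]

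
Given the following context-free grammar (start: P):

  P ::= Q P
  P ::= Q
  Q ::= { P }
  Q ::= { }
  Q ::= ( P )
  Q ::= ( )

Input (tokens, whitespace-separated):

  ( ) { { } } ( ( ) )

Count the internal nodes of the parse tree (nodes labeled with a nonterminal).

10

[P [Q ( )] [P [Q { [P [Q { }]] }] [P [Q ( [P [Q ( )]] )]]]]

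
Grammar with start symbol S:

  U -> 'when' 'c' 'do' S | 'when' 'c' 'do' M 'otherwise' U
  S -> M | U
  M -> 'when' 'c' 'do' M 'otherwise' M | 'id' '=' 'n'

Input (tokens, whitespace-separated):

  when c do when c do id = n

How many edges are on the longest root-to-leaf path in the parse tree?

6

[S [U when c do [S [U when c do [S [M id = n]]]]]]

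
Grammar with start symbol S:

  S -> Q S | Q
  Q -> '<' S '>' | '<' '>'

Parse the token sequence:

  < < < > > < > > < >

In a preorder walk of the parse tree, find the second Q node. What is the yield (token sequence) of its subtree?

[S [Q < [S [Q < [S [Q < >]] >] [S [Q < >]]] >] [S [Q < >]]]

< < > >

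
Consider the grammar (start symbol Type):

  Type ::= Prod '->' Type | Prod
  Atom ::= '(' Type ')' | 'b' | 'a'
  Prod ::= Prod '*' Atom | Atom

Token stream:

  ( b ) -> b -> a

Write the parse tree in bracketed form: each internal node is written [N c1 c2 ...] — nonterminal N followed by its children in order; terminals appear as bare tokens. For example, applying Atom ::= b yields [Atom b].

Type
Prod -> Type
Atom -> Type
( Type ) -> Type
( Prod ) -> Type
( Atom ) -> Type
( b ) -> Type
( b ) -> Prod -> Type
( b ) -> Atom -> Type
( b ) -> b -> Type
( b ) -> b -> Prod
( b ) -> b -> Atom
( b ) -> b -> a

[Type [Prod [Atom ( [Type [Prod [Atom b]]] )]] -> [Type [Prod [Atom b]] -> [Type [Prod [Atom a]]]]]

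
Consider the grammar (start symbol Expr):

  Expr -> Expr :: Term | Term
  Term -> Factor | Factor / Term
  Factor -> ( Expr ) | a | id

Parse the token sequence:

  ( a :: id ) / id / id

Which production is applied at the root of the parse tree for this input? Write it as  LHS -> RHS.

Expr -> Term

[Expr [Term [Factor ( [Expr [Expr [Term [Factor a]]] :: [Term [Factor id]]] )] / [Term [Factor id] / [Term [Factor id]]]]]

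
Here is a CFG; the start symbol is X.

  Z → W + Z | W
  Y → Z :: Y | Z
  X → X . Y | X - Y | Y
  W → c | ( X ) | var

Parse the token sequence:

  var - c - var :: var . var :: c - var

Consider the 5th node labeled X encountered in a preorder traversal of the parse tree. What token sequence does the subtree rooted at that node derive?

var

[X [X [X [X [X [Y [Z [W var]]]] - [Y [Z [W c]]]] - [Y [Z [W var]] :: [Y [Z [W var]]]]] . [Y [Z [W var]] :: [Y [Z [W c]]]]] - [Y [Z [W var]]]]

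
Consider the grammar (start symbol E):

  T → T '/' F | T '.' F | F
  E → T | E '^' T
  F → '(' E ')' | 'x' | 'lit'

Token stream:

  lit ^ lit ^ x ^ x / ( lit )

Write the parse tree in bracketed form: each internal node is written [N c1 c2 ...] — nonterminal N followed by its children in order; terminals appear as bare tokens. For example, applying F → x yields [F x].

E
E ^ T
E ^ T ^ T
E ^ T ^ T ^ T
T ^ T ^ T ^ T
F ^ T ^ T ^ T
lit ^ T ^ T ^ T
lit ^ F ^ T ^ T
lit ^ lit ^ T ^ T
lit ^ lit ^ F ^ T
lit ^ lit ^ x ^ T
lit ^ lit ^ x ^ T / F
lit ^ lit ^ x ^ F / F
lit ^ lit ^ x ^ x / F
lit ^ lit ^ x ^ x / ( E )
lit ^ lit ^ x ^ x / ( T )
lit ^ lit ^ x ^ x / ( F )
lit ^ lit ^ x ^ x / ( lit )

[E [E [E [E [T [F lit]]] ^ [T [F lit]]] ^ [T [F x]]] ^ [T [T [F x]] / [F ( [E [T [F lit]]] )]]]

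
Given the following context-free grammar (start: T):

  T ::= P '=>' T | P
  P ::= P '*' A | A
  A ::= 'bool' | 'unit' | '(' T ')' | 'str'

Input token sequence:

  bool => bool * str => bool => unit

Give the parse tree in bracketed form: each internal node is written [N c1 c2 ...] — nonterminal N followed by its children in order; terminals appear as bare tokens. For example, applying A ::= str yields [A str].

T
P => T
A => T
bool => T
bool => P => T
bool => P * A => T
bool => A * A => T
bool => bool * A => T
bool => bool * str => T
bool => bool * str => P => T
bool => bool * str => A => T
bool => bool * str => bool => T
bool => bool * str => bool => P
bool => bool * str => bool => A
bool => bool * str => bool => unit

[T [P [A bool]] => [T [P [P [A bool]] * [A str]] => [T [P [A bool]] => [T [P [A unit]]]]]]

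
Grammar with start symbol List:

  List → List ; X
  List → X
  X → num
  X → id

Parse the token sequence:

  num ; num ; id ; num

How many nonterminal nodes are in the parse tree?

8

[List [List [List [List [X num]] ; [X num]] ; [X id]] ; [X num]]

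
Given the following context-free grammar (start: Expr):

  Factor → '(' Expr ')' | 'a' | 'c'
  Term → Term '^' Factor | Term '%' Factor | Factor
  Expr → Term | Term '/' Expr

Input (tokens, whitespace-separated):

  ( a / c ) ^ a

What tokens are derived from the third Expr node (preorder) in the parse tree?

c

[Expr [Term [Term [Factor ( [Expr [Term [Factor a]] / [Expr [Term [Factor c]]]] )]] ^ [Factor a]]]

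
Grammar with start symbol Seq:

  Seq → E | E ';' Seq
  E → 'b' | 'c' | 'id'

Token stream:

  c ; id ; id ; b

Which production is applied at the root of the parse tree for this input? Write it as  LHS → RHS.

Seq → E ';' Seq

[Seq [E c] ; [Seq [E id] ; [Seq [E id] ; [Seq [E b]]]]]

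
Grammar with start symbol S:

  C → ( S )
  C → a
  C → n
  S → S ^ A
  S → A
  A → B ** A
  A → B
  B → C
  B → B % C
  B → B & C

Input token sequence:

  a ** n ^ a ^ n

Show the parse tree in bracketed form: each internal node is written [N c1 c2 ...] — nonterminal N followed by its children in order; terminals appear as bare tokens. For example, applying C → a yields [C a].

S
S ^ A
S ^ A ^ A
A ^ A ^ A
B ** A ^ A ^ A
C ** A ^ A ^ A
a ** A ^ A ^ A
a ** B ^ A ^ A
a ** C ^ A ^ A
a ** n ^ A ^ A
a ** n ^ B ^ A
a ** n ^ C ^ A
a ** n ^ a ^ A
a ** n ^ a ^ B
a ** n ^ a ^ C
a ** n ^ a ^ n

[S [S [S [A [B [C a]] ** [A [B [C n]]]]] ^ [A [B [C a]]]] ^ [A [B [C n]]]]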